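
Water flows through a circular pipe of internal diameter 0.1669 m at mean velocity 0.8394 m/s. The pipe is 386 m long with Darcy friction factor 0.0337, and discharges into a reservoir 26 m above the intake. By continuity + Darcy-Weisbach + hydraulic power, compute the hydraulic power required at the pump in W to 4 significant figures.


Approach: apply continuity + Darcy-Weisbach + hydraulic power, Q = A*v; hf = f*(L/D)*(v^2/(2g)); H = static + hf; P = rho*g*Q*H.
Step 1 — flow rate (continuity, Q = A*v):
  A = pi*(0.1669/2)^2 = 0.0218777 m^2
  Q = 0.0218777 * 0.8394 = 0.0183642 m^3/s
Step 2 — friction head loss (Darcy-Weisbach):
  hf = 0.0337 * (386/0.1669) * (0.8394^2 / (2*9.81))
  hf = 2.79898 m
Step 3 — total head: H = 26 + 2.79898 = 28.7990 m
Step 4 — hydraulic power (P = rho*g*Q*H):
  P = 1000 * 9.81 * 0.0183642 * 28.7990 = 5188 W
Therefore the hydraulic power required at the pump = 5188 W.


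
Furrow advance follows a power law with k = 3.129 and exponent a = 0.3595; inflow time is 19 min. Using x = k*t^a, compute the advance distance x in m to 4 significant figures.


x = 3.129 * 19^0.3595 = 9.018 m
Therefore the advance distance x = 9.018 m.


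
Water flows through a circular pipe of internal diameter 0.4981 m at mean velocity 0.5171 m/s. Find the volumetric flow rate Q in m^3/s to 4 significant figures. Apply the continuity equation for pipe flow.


Approach: apply the continuity equation for pipe flow, Q = A * v with A = pi*(D/2)^2.
A = pi*(0.4981/2)^2 = 0.194860 m^2
Q = 0.194860 * 0.5171 = 0.1008 m^3/s
Therefore the volumetric flow rate Q = 0.1008 m^3/s.


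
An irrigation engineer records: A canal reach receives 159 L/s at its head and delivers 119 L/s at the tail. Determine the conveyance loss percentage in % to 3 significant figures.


Approach: apply the conveyance loss ratio, loss% = ((Q_head - Q_tail)/Q_head)*100.
loss = ((159 - 119)/159)*100 = 25.2 %
Therefore the conveyance loss percentage = 25.2 %.


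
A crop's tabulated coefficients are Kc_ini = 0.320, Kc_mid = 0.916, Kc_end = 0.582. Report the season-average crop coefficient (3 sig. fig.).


Approach: apply a simple seasonal average, Kc_avg = (Kc_ini + Kc_mid + Kc_end)/3.
Kc_avg = (0.320 + 0.916 + 0.582)/3 = 0.606
Therefore the season-average crop coefficient = 0.606.


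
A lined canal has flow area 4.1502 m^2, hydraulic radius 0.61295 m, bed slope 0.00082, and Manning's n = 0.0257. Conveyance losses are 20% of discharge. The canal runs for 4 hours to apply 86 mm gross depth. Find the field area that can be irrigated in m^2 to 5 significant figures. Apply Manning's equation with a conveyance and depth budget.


Approach: apply Manning's equation with a conveyance and depth budget, Q = (1/n)*A*R^(2/3)*S^(1/2); Q_field = Q*(1-loss); Area = Q_field*t/(d/1000).
Step 1 — canal discharge (Manning's equation):
  Q = (1/0.0257) * 4.1502 * 0.61295^(2/3) * 0.00082^(1/2) = 3.336769 m^3/s
Step 2 — delivered flow: Q_field = 3.336769*(1 - 20/100) = 2.669416 m^3/s
Step 3 — volume delivered: V = 2.669416 * 4*3600 = 38439.58 m^3
Step 4 — area served: A = V / (depth/1000) = 38439.58 / 0.086 = 446970 m^2
Therefore the field area that can be irrigated = 446970 m^2.


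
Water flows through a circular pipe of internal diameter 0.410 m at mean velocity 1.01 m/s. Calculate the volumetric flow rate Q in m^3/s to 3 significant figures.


Approach: apply the continuity equation for pipe flow, Q = A * v with A = pi*(D/2)^2.
A = pi*(0.410/2)^2 = 0.13203 m^2
Q = 0.13203 * 1.01 = 0.133 m^3/s
Therefore the volumetric flow rate Q = 0.133 m^3/s.


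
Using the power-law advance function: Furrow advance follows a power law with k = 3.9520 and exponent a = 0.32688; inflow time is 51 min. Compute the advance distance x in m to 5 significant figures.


Approach: apply the power-law advance function, x = k*t^a.
x = 3.9520 * 51^0.32688 = 14.289 m
Therefore the advance distance x = 14.289 m.


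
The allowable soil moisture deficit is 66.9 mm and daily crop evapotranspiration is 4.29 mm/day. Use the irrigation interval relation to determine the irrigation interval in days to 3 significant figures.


Approach: apply the irrigation interval relation, interval = SMD / ETc.
interval = 66.9 / 4.29 = 15.6 days
Therefore the irrigation interval = 15.6 days.


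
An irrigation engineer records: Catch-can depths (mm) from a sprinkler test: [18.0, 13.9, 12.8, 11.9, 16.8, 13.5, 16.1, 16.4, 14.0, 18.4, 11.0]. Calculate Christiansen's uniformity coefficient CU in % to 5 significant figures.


Approach: apply Christiansen's uniformity coefficient, CU = (1 - mean_abs_deviation/mean)*100.
mean = 14.80000 mm
mean |d_i - mean| = 2.127273 mm
CU = (1 - 2.127273/14.80000)*100 = 85.627 %
Therefore Christiansen's uniformity coefficient CU = 85.627 %.


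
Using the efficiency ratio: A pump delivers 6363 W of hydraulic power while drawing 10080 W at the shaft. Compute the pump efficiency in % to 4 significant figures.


Approach: apply the efficiency ratio, eta = (P_out/P_in)*100.
eta = (6363 / 10080) * 100 = 63.12 %
Therefore the pump efficiency = 63.12 %.


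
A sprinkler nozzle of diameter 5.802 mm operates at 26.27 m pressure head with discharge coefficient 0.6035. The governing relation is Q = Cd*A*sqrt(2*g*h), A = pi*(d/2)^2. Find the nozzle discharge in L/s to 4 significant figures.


A = pi*(5.802e-3/2)^2 = 2.64390e-05 m^2
Q = 0.6035 * 2.64390e-05 * sqrt(2*9.81*26.27) * 1000 = 0.3622 L/s
Therefore the nozzle discharge = 0.3622 L/s.


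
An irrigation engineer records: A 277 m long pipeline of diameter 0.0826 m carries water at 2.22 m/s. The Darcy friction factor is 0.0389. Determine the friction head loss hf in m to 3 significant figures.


Approach: apply the Darcy-Weisbach equation, hf = f*(L/D)*(v^2/(2g)).
hf = 0.0389 * (277/0.0826) * (2.22^2 / (2*9.81))
hf = 32.8 m
Therefore the friction head loss hf = 32.8 m.


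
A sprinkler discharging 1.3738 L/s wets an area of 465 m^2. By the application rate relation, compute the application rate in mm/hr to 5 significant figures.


Approach: apply the application rate relation, rate = (Q/A)*3600.
rate = (1.3738 / 465) * 3600 = 10.636 mm/hr
Therefore the application rate = 10.636 mm/hr.


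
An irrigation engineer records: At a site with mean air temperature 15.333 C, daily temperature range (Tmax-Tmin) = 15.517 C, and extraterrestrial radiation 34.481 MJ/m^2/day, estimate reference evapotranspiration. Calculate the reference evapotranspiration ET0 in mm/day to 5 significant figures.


Approach: apply the Hargreaves-Samani method, ET0 = 0.0023*(Tmean+17.8)*sqrt(Tmax-Tmin)*0.408*Ra.
ET0 = 0.0023*(15.333+17.8)*sqrt(15.517)*0.408*34.481 = 4.2231 mm/day
Therefore the reference evapotranspiration ET0 = 4.2231 mm/day.


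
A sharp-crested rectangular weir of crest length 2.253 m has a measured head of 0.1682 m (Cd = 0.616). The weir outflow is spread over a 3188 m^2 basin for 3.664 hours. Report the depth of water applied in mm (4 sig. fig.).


Approach: apply the rectangular weir equation with a volume-to-depth conversion, Q = (2/3)*Cd*L*sqrt(2g)*H^1.5; d = Q*t/A * 1000.
Step 1 — weir discharge:
  Q = (2/3)*0.616*2.253*sqrt(2*9.81)*0.1682^1.5 = 0.282709 m^3/s
Step 2 — volume: V = 0.282709 * 3.664*3600 = 3729.04 m^3
Step 3 — depth: d = V/A * 1000 = 3729.04/3188 * 1000 = 1170 mm
Therefore the depth of water applied = 1170 mm.


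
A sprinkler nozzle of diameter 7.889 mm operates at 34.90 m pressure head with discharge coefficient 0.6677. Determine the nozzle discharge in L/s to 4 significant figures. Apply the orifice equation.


Approach: apply the orifice equation, Q = Cd*A*sqrt(2*g*h), A = pi*(d/2)^2.
A = pi*(7.889e-3/2)^2 = 4.88803e-05 m^2
Q = 0.6677 * 4.88803e-05 * sqrt(2*9.81*34.90) * 1000 = 0.8540 L/s
Therefore the nozzle discharge = 0.8540 L/s.


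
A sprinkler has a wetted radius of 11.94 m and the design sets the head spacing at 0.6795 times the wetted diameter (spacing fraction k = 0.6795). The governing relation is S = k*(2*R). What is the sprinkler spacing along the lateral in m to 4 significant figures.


S = 0.6795 * (2 * 11.94) = 16.23 m
Therefore the sprinkler spacing along the lateral = 16.23 m.


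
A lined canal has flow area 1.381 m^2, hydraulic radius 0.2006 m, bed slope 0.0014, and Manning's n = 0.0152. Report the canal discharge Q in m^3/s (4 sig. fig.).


Approach: apply Manning's equation, Q = (1/n)*A*R^(2/3)*S^(1/2).
Q = (1/0.0152) * 1.381 * 0.2006^(2/3) * 0.0014^(1/2) = 1.165 m^3/s
Therefore the canal discharge Q = 1.165 m^3/s.


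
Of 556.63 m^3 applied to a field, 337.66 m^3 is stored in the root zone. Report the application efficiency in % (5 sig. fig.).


Approach: apply the application efficiency ratio, Ea = (stored/applied)*100.
Ea = (337.66/556.63)*100 = 60.661 %
Therefore the application efficiency = 60.661 %.


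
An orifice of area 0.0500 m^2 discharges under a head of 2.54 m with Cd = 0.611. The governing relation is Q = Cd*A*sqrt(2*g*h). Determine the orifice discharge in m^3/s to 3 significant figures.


Q = 0.611 * 0.0500 * sqrt(2*9.81*2.54) = 0.216 m^3/s
Therefore the orifice discharge = 0.216 m^3/s.


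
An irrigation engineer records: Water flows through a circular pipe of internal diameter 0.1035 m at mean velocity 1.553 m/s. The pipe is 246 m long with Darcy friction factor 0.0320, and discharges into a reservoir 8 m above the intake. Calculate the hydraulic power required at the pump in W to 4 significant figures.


Approach: apply continuity + Darcy-Weisbach + hydraulic power, Q = A*v; hf = f*(L/D)*(v^2/(2g)); H = static + hf; P = rho*g*Q*H.
Step 1 — flow rate (continuity, Q = A*v):
  A = pi*(0.1035/2)^2 = 0.00841338 m^2
  Q = 0.00841338 * 1.553 = 0.0130660 m^3/s
Step 2 — friction head loss (Darcy-Weisbach):
  hf = 0.0320 * (246/0.1035) * (1.553^2 / (2*9.81))
  hf = 9.34951 m
Step 3 — total head: H = 8 + 9.34951 = 17.3495 m
Step 4 — hydraulic power (P = rho*g*Q*H):
  P = 1000 * 9.81 * 0.0130660 * 17.3495 = 2224 W
Therefore the hydraulic power required at the pump = 2224 W.


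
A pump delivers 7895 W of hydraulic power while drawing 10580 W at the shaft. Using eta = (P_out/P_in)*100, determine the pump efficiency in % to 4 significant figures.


eta = (7895 / 10580) * 100 = 74.62 %
Therefore the pump efficiency = 74.62 %.


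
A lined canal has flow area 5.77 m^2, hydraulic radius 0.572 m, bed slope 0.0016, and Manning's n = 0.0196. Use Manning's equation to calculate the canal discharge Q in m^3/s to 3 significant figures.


Approach: apply Manning's equation, Q = (1/n)*A*R^(2/3)*S^(1/2).
Q = (1/0.0196) * 5.77 * 0.572^(2/3) * 0.0016^(1/2) = 8.11 m^3/s
Therefore the canal discharge Q = 8.11 m^3/s.


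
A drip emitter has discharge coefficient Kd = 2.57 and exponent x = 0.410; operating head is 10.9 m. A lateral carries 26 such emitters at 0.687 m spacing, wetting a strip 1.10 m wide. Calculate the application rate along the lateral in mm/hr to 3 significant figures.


Approach: apply the emitter equation with a lateral mass balance, q = Kd*h^x; Q = n*q; rate = Q/(n*spacing*width).
Step 1 — single emitter flow (q = Kd*h^x):
  q = 2.57 * 10.9^0.410 = 6.8435 L/hr
Step 2 — total lateral flow: Q = 26 * 6.8435 = 177.93 L/hr
Step 3 — wetted area: A = 26 * 0.687 * 1.10 = 19.648 m^2
Step 4 — application rate: Q/A = 177.93/19.648 = 9.06 mm/hr
Therefore the application rate along the lateral = 9.06 mm/hr.


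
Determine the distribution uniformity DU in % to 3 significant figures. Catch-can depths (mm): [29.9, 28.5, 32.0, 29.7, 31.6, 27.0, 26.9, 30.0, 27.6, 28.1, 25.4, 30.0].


Approach: apply the low-quarter distribution uniformity, DU = (mean of lowest quarter of readings / overall mean)*100.
sorted lowest 3 of 12: [25.4, 26.9, 27.0] -> mean = 26.433 mm
overall mean = 28.892 mm
DU = (26.433/28.892)*100 = 91.5 %
Therefore the distribution uniformity DU = 91.5 %.


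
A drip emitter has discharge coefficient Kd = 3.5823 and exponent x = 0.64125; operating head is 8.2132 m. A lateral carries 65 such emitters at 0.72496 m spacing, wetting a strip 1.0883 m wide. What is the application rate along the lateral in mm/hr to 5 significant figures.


Approach: apply the emitter equation with a lateral mass balance, q = Kd*h^x; Q = n*q; rate = Q/(n*spacing*width).
Step 1 — single emitter flow (q = Kd*h^x):
  q = 3.5823 * 8.2132^0.64125 = 13.82270 L/hr
Step 2 — total lateral flow: Q = 65 * 13.82270 = 898.4758 L/hr
Step 3 — wetted area: A = 65 * 0.72496 * 1.0883 = 51.28331 m^2
Step 4 — application rate: Q/A = 898.4758/51.28331 = 17.520 mm/hr
Therefore the application rate along the lateral = 17.520 mm/hr.


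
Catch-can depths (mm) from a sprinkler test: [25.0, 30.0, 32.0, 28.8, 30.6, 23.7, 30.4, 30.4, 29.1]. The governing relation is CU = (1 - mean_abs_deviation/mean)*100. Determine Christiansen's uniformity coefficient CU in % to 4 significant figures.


mean = 28.8889 mm
mean |d_i - mean| = 2.03704 mm
CU = (1 - 2.03704/28.8889)*100 = 92.95 %
Therefore Christiansen's uniformity coefficient CU = 92.95 %.


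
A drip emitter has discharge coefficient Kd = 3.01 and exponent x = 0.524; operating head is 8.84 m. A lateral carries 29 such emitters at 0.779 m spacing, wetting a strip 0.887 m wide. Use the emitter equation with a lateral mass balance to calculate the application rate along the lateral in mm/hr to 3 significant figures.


Approach: apply the emitter equation with a lateral mass balance, q = Kd*h^x; Q = n*q; rate = Q/(n*spacing*width).
Step 1 — single emitter flow (q = Kd*h^x):
  q = 3.01 * 8.84^0.524 = 9.4299 L/hr
Step 2 — total lateral flow: Q = 29 * 9.4299 = 273.47 L/hr
Step 3 — wetted area: A = 29 * 0.779 * 0.887 = 20.038 m^2
Step 4 — application rate: Q/A = 273.47/20.038 = 13.6 mm/hr
Therefore the application rate along the lateral = 13.6 mm/hr.


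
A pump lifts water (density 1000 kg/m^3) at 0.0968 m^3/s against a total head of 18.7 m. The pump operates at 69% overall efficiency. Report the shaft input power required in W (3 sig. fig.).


Approach: apply hydraulic power then efficiency conversion, P = rho*g*Q*H; P_in = P/eta.
Step 1 — hydraulic power (P = rho*g*Q*H):
  P = 1000 * 9.81 * 0.0968 * 18.7 = 17758 W
Step 2 — input power: P_in = P/eta = 17758 / 0.69 = 25700 W
Therefore the shaft input power required = 25700 W.


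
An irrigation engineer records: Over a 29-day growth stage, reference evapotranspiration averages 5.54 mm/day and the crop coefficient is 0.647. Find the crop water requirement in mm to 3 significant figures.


Approach: apply the crop water requirement relation, CWR = ET0 * Kc * days.
CWR = 5.54 * 0.647 * 29 = 104 mm
Therefore the crop water requirement = 104 mm.


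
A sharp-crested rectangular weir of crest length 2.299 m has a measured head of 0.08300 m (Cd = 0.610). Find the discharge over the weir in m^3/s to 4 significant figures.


Approach: apply the rectangular weir equation, Q = (2/3)*Cd*L*sqrt(2g)*H^1.5.
Q = (2/3)*0.610*2.299*sqrt(2*9.81)*0.08300^1.5 = 0.09902 m^3/s
Therefore the discharge over the weir = 0.09902 m^3/s.


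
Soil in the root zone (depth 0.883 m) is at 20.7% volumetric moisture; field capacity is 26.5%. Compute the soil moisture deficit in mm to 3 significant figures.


Approach: apply the soil moisture deficit relation, SMD = (FC - theta)/100 * depth * 1000.
SMD = (26.5 - 20.7)/100 * 0.883 * 1000 = 51.2 mm
Therefore the soil moisture deficit = 51.2 mm.


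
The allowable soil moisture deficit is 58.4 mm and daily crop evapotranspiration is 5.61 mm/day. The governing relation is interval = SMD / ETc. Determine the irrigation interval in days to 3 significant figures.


interval = 58.4 / 5.61 = 10.4 days
Therefore the irrigation interval = 10.4 days.


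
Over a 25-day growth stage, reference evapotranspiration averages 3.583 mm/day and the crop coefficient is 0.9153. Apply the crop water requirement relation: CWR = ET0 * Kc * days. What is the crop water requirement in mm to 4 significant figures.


CWR = 3.583 * 0.9153 * 25 = 81.99 mm
Therefore the crop water requirement = 81.99 mm.


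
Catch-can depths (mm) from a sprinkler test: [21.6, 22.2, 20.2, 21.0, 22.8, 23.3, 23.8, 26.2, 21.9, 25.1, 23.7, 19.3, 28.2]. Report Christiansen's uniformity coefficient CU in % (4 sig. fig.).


Approach: apply Christiansen's uniformity coefficient, CU = (1 - mean_abs_deviation/mean)*100.
mean = 23.0231 mm
mean |d_i - mean| = 1.87101 mm
CU = (1 - 1.87101/23.0231)*100 = 91.87 %
Therefore Christiansen's uniformity coefficient CU = 91.87 %.


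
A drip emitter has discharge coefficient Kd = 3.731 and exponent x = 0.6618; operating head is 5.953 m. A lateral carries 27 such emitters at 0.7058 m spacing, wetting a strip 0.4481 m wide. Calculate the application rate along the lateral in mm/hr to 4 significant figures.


Approach: apply the emitter equation with a lateral mass balance, q = Kd*h^x; Q = n*q; rate = Q/(n*spacing*width).
Step 1 — single emitter flow (q = Kd*h^x):
  q = 3.731 * 5.953^0.6618 = 12.1491 L/hr
Step 2 — total lateral flow: Q = 27 * 12.1491 = 328.027 L/hr
Step 3 — wetted area: A = 27 * 0.7058 * 0.4481 = 8.53926 m^2
Step 4 — application rate: Q/A = 328.027/8.53926 = 38.41 mm/hr
Therefore the application rate along the lateral = 38.41 mm/hr.


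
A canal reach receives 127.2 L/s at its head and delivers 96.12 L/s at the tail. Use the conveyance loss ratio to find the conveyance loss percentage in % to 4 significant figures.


Approach: apply the conveyance loss ratio, loss% = ((Q_head - Q_tail)/Q_head)*100.
loss = ((127.2 - 96.12)/127.2)*100 = 24.43 %
Therefore the conveyance loss percentage = 24.43 %.


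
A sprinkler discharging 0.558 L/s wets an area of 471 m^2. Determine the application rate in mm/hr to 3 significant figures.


Approach: apply the application rate relation, rate = (Q/A)*3600.
rate = (0.558 / 471) * 3600 = 4.26 mm/hr
Therefore the application rate = 4.26 mm/hr.


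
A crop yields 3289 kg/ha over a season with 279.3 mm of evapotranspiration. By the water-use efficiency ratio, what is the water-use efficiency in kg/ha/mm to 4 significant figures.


Approach: apply the water-use efficiency ratio, WUE = yield/ET.
WUE = 3289 / 279.3 = 11.78 kg/ha/mm
Therefore the water-use efficiency = 11.78 kg/ha/mm.


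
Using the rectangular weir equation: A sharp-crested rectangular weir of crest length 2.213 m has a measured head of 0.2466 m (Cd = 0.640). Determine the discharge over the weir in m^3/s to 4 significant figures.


Approach: apply the rectangular weir equation, Q = (2/3)*Cd*L*sqrt(2g)*H^1.5.
Q = (2/3)*0.640*2.213*sqrt(2*9.81)*0.2466^1.5 = 0.5122 m^3/s
Therefore the discharge over the weir = 0.5122 m^3/s.


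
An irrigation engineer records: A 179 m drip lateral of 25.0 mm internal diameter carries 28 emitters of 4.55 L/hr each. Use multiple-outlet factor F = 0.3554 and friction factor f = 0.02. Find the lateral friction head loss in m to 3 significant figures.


Approach: apply Darcy-Weisbach with the multiple-outlet F-factor, Q = n*q/(3600*1000) m^3/s; v = Q/A; hf = F*f*(L/D)*(v^2/(2g)).
Q = 28*4.55/(3600*1000) = 3.5389e-05 m^3/s
A = pi*(25.0e-3/2)^2 = 4.9087e-04 m^2, so v = Q/A = 0.072094 m/s
hf = 0.3554*0.02*(179/0.0250)*(0.072094^2/(2*9.81)) = 0.0135 m
Therefore the lateral friction head loss = 0.0135 m.


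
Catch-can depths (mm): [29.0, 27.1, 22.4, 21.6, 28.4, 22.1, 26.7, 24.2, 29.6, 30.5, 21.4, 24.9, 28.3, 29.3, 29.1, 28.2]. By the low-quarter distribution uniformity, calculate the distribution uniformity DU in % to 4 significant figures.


Approach: apply the low-quarter distribution uniformity, DU = (mean of lowest quarter of readings / overall mean)*100.
sorted lowest 4 of 16: [21.4, 21.6, 22.1, 22.4] -> mean = 21.8750 mm
overall mean = 26.4250 mm
DU = (21.8750/26.4250)*100 = 82.78 %
Therefore the distribution uniformity DU = 82.78 %.


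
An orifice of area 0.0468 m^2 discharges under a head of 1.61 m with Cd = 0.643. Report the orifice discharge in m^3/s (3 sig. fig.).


Approach: apply the orifice equation, Q = Cd*A*sqrt(2*g*h).
Q = 0.643 * 0.0468 * sqrt(2*9.81*1.61) = 0.169 m^3/s
Therefore the orifice discharge = 0.169 m^3/s.


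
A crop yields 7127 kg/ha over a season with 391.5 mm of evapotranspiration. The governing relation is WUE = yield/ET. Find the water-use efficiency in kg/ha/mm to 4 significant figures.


WUE = 7127 / 391.5 = 18.20 kg/ha/mm
Therefore the water-use efficiency = 18.20 kg/ha/mm.


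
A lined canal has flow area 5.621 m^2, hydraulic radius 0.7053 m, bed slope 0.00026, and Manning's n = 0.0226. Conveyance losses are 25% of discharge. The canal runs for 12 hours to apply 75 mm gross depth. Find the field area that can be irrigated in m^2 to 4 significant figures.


Approach: apply Manning's equation with a conveyance and depth budget, Q = (1/n)*A*R^(2/3)*S^(1/2); Q_field = Q*(1-loss); Area = Q_field*t/(d/1000).
Step 1 — canal discharge (Manning's equation):
  Q = (1/0.0226) * 5.621 * 0.7053^(2/3) * 0.00026^(1/2) = 3.17766 m^3/s
Step 2 — delivered flow: Q_field = 3.17766*(1 - 25/100) = 2.38325 m^3/s
Step 3 — volume delivered: V = 2.38325 * 12*3600 = 102956 m^3
Step 4 — area served: A = V / (depth/1000) = 102956 / 0.075 = 1373000 m^2
Therefore the field area that can be irrigated = 1373000 m^2.


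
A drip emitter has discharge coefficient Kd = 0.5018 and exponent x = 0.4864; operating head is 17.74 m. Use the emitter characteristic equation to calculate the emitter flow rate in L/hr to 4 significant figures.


Approach: apply the emitter characteristic equation, q = Kd * h^x.
q = 0.5018 * 17.74^0.4864 = 2.032 L/hr
Therefore the emitter flow rate = 2.032 L/hr.


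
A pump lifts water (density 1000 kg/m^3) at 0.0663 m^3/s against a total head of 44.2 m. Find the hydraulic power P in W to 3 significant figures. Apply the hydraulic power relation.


Approach: apply the hydraulic power relation, P = rho*g*Q*H.
P = 1000 * 9.81 * 0.0663 * 44.2 = 28700 W
Therefore the hydraulic power P = 28700 W.


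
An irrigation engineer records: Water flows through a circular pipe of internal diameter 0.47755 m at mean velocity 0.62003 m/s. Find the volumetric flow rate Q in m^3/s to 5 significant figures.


Approach: apply the continuity equation for pipe flow, Q = A * v with A = pi*(D/2)^2.
A = pi*(0.47755/2)^2 = 0.1791132 m^2
Q = 0.1791132 * 0.62003 = 0.11106 m^3/s
Therefore the volumetric flow rate Q = 0.11106 m^3/s.


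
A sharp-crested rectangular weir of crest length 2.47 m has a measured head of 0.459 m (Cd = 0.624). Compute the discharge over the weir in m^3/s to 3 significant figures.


Approach: apply the rectangular weir equation, Q = (2/3)*Cd*L*sqrt(2g)*H^1.5.
Q = (2/3)*0.624*2.47*sqrt(2*9.81)*0.459^1.5 = 1.42 m^3/s
Therefore the discharge over the weir = 1.42 m^3/s.


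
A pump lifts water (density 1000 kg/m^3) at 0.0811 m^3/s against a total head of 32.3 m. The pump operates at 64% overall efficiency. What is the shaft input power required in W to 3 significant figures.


Approach: apply hydraulic power then efficiency conversion, P = rho*g*Q*H; P_in = P/eta.
Step 1 — hydraulic power (P = rho*g*Q*H):
  P = 1000 * 9.81 * 0.0811 * 32.3 = 25698 W
Step 2 — input power: P_in = P/eta = 25698 / 0.64 = 40200 W
Therefore the shaft input power required = 40200 W.


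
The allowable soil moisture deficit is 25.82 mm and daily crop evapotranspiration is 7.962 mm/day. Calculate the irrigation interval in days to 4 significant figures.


Approach: apply the irrigation interval relation, interval = SMD / ETc.
interval = 25.82 / 7.962 = 3.243 days
Therefore the irrigation interval = 3.243 days.


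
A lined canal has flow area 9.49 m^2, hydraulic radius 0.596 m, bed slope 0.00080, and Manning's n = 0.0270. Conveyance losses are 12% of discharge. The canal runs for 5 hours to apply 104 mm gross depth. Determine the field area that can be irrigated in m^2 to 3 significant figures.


Approach: apply Manning's equation with a conveyance and depth budget, Q = (1/n)*A*R^(2/3)*S^(1/2); Q_field = Q*(1-loss); Area = Q_field*t/(d/1000).
Step 1 — canal discharge (Manning's equation):
  Q = (1/0.0270) * 9.49 * 0.596^(2/3) * 0.00080^(1/2) = 7.0406 m^3/s
Step 2 — delivered flow: Q_field = 7.0406*(1 - 12/100) = 6.1958 m^3/s
Step 3 — volume delivered: V = 6.1958 * 5*3600 = 111520 m^3
Step 4 — area served: A = V / (depth/1000) = 111520 / 0.104 = 1070000 m^2
Therefore the field area that can be irrigated = 1070000 m^2.


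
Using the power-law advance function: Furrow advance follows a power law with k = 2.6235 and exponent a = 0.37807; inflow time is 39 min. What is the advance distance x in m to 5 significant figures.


Approach: apply the power-law advance function, x = k*t^a.
x = 2.6235 * 39^0.37807 = 10.481 m
Therefore the advance distance x = 10.481 m.


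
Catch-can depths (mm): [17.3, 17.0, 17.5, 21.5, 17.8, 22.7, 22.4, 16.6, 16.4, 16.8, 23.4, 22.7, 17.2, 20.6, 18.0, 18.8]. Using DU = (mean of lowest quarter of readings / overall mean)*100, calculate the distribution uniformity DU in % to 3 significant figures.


sorted lowest 4 of 16: [16.4, 16.6, 16.8, 17.0] -> mean = 16.700 mm
overall mean = 19.169 mm
DU = (16.700/19.169)*100 = 87.1 %
Therefore the distribution uniformity DU = 87.1 %.


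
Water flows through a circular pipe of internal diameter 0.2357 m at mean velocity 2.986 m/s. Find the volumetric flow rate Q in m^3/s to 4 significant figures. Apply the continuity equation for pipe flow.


Approach: apply the continuity equation for pipe flow, Q = A * v with A = pi*(D/2)^2.
A = pi*(0.2357/2)^2 = 0.0436324 m^2
Q = 0.0436324 * 2.986 = 0.1303 m^3/s
Therefore the volumetric flow rate Q = 0.1303 m^3/s.


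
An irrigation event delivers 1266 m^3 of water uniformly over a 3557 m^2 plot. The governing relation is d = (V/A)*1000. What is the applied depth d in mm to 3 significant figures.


d = (1266 / 3557) * 1000 = 356 mm
Therefore the applied depth d = 356 mm.


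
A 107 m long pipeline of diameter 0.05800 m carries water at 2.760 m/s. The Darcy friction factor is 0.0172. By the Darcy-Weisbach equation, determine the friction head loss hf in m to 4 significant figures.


Approach: apply the Darcy-Weisbach equation, hf = f*(L/D)*(v^2/(2g)).
hf = 0.0172 * (107/0.05800) * (2.760^2 / (2*9.81))
hf = 12.32 m
Therefore the friction head loss hf = 12.32 m.


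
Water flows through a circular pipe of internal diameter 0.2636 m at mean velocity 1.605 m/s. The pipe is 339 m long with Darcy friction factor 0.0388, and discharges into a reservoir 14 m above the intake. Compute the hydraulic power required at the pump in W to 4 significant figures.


Approach: apply continuity + Darcy-Weisbach + hydraulic power, Q = A*v; hf = f*(L/D)*(v^2/(2g)); H = static + hf; P = rho*g*Q*H.
Step 1 — flow rate (continuity, Q = A*v):
  A = pi*(0.2636/2)^2 = 0.0545734 m^2
  Q = 0.0545734 * 1.605 = 0.0875902 m^3/s
Step 2 — friction head loss (Darcy-Weisbach):
  hf = 0.0388 * (339/0.2636) * (1.605^2 / (2*9.81))
  hf = 6.55144 m
Step 3 — total head: H = 14 + 6.55144 = 20.5514 m
Step 4 — hydraulic power (P = rho*g*Q*H):
  P = 1000 * 9.81 * 0.0875902 * 20.5514 = 17660 W
Therefore the hydraulic power required at the pump = 17660 W.


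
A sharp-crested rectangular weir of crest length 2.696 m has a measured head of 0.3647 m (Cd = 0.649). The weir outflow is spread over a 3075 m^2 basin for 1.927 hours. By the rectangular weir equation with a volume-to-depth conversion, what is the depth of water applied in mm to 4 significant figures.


Approach: apply the rectangular weir equation with a volume-to-depth conversion, Q = (2/3)*Cd*L*sqrt(2g)*H^1.5; d = Q*t/A * 1000.
Step 1 — weir discharge:
  Q = (2/3)*0.649*2.696*sqrt(2*9.81)*0.3647^1.5 = 1.13796 m^3/s
Step 2 — volume: V = 1.13796 * 1.927*3600 = 7894.25 m^3
Step 3 — depth: d = V/A * 1000 = 7894.25/3075 * 1000 = 2567 mm
Therefore the depth of water applied = 2567 mm.


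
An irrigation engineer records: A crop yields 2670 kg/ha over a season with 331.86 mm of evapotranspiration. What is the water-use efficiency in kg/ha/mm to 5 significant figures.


Approach: apply the water-use efficiency ratio, WUE = yield/ET.
WUE = 2670 / 331.86 = 8.0456 kg/ha/mm
Therefore the water-use efficiency = 8.0456 kg/ha/mm.


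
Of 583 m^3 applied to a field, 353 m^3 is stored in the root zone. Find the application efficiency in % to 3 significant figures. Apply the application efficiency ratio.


Approach: apply the application efficiency ratio, Ea = (stored/applied)*100.
Ea = (353/583)*100 = 60.5 %
Therefore the application efficiency = 60.5 %.


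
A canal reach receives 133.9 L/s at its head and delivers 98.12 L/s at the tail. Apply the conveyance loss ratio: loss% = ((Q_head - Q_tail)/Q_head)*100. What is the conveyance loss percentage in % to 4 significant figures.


loss = ((133.9 - 98.12)/133.9)*100 = 26.72 %
Therefore the conveyance loss percentage = 26.72 %.


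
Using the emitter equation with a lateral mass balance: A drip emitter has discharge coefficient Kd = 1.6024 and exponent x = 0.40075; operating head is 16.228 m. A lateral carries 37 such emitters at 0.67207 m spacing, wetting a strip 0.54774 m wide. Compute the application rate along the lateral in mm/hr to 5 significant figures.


Approach: apply the emitter equation with a lateral mass balance, q = Kd*h^x; Q = n*q; rate = Q/(n*spacing*width).
Step 1 — single emitter flow (q = Kd*h^x):
  q = 1.6024 * 16.228^0.40075 = 4.895360 L/hr
Step 2 — total lateral flow: Q = 37 * 4.895360 = 181.1283 L/hr
Step 3 — wetted area: A = 37 * 0.67207 * 0.54774 = 13.62043 m^2
Step 4 — application rate: Q/A = 181.1283/13.62043 = 13.298 mm/hr
Therefore the application rate along the lateral = 13.298 mm/hr.


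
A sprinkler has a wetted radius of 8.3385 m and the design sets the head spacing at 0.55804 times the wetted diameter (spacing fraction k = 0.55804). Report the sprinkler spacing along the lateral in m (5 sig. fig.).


Approach: apply the sprinkler spacing rule (spacing as a fraction of wetted diameter), S = k*(2*R).
S = 0.55804 * (2 * 8.3385) = 9.3064 m
Therefore the sprinkler spacing along the lateral = 9.3064 m.


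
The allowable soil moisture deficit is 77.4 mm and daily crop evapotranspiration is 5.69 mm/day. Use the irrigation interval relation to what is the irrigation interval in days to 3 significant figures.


Approach: apply the irrigation interval relation, interval = SMD / ETc.
interval = 77.4 / 5.69 = 13.6 days
Therefore the irrigation interval = 13.6 days.


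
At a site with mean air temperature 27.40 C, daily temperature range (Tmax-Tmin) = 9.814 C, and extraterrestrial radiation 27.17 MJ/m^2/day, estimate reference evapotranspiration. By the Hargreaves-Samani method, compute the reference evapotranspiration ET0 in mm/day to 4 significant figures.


Approach: apply the Hargreaves-Samani method, ET0 = 0.0023*(Tmean+17.8)*sqrt(Tmax-Tmin)*0.408*Ra.
ET0 = 0.0023*(27.40+17.8)*sqrt(9.814)*0.408*27.17 = 3.610 mm/day
Therefore the reference evapotranspiration ET0 = 3.610 mm/day.


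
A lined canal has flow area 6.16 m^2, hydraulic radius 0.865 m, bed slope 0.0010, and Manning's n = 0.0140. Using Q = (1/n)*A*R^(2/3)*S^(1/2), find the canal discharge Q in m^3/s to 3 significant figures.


Q = (1/0.0140) * 6.16 * 0.865^(2/3) * 0.0010^(1/2) = 12.6 m^3/s
Therefore the canal discharge Q = 12.6 m^3/s.


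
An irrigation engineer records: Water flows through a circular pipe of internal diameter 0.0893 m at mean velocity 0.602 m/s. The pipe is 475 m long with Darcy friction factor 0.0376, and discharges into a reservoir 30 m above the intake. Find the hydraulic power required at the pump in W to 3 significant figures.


Approach: apply continuity + Darcy-Weisbach + hydraulic power, Q = A*v; hf = f*(L/D)*(v^2/(2g)); H = static + hf; P = rho*g*Q*H.
Step 1 — flow rate (continuity, Q = A*v):
  A = pi*(0.0893/2)^2 = 0.0062631 m^2
  Q = 0.0062631 * 0.602 = 0.0037704 m^3/s
Step 2 — friction head loss (Darcy-Weisbach):
  hf = 0.0376 * (475/0.0893) * (0.602^2 / (2*9.81))
  hf = 3.6942 m
Step 3 — total head: H = 30 + 3.6942 = 33.694 m
Step 4 — hydraulic power (P = rho*g*Q*H):
  P = 1000 * 9.81 * 0.0037704 * 33.694 = 1250 W
Therefore the hydraulic power required at the pump = 1250 W.


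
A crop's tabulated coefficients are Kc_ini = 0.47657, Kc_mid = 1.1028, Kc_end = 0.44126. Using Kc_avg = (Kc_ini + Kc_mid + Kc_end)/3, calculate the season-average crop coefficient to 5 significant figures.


Kc_avg = (0.47657 + 1.1028 + 0.44126)/3 = 0.67354
Therefore the season-average crop coefficient = 0.67354.


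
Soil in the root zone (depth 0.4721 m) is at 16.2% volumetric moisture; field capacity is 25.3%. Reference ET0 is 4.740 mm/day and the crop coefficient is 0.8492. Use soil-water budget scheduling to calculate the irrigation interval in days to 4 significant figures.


Approach: apply soil-water budget scheduling, SMD = (FC-theta)/100*depth*1000; ETc = ET0*Kc; interval = SMD/ETc.
Step 1 — soil moisture deficit:
  SMD = (25.3 - 16.2)/100 * 0.4721 * 1000 = 42.9611 mm
Step 2 — daily crop ET (ETc = ET0*Kc):
  ETc = 4.740 * 0.8492 = 4.02521 mm/day
Step 3 — irrigation interval (SMD/ETc):
  interval = 42.9611 / 4.02521 = 10.67 days
Therefore the irrigation interval = 10.67 days.


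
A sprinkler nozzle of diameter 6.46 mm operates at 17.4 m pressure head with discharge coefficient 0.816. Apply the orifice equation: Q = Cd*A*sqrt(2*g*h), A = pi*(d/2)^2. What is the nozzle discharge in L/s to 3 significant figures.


A = pi*(6.46e-3/2)^2 = 3.2776e-05 m^2
Q = 0.816 * 3.2776e-05 * sqrt(2*9.81*17.4) * 1000 = 0.494 L/s
Therefore the nozzle discharge = 0.494 L/s.


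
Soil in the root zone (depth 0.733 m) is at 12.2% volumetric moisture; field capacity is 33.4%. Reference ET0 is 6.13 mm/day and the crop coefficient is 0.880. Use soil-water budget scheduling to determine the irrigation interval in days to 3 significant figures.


Approach: apply soil-water budget scheduling, SMD = (FC-theta)/100*depth*1000; ETc = ET0*Kc; interval = SMD/ETc.
Step 1 — soil moisture deficit:
  SMD = (33.4 - 12.2)/100 * 0.733 * 1000 = 155.40 mm
Step 2 — daily crop ET (ETc = ET0*Kc):
  ETc = 6.13 * 0.880 = 5.3944 mm/day
Step 3 — irrigation interval (SMD/ETc):
  interval = 155.40 / 5.3944 = 28.8 days
Therefore the irrigation interval = 28.8 days.


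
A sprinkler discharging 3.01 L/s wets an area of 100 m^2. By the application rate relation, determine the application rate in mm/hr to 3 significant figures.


Approach: apply the application rate relation, rate = (Q/A)*3600.
rate = (3.01 / 100) * 3600 = 108 mm/hr
Therefore the application rate = 108 mm/hr.


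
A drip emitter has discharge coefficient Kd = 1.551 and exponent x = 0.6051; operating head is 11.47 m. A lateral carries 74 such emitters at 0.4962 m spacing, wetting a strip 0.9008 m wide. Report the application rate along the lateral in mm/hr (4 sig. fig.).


Approach: apply the emitter equation with a lateral mass balance, q = Kd*h^x; Q = n*q; rate = Q/(n*spacing*width).
Step 1 — single emitter flow (q = Kd*h^x):
  q = 1.551 * 11.47^0.6051 = 6.78818 L/hr
Step 2 — total lateral flow: Q = 74 * 6.78818 = 502.326 L/hr
Step 3 — wetted area: A = 74 * 0.4962 * 0.9008 = 33.0763 m^2
Step 4 — application rate: Q/A = 502.326/33.0763 = 15.19 mm/hr
Therefore the application rate along the lateral = 15.19 mm/hr.


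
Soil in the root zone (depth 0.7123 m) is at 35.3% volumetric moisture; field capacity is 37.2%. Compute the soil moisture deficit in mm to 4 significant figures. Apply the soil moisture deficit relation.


Approach: apply the soil moisture deficit relation, SMD = (FC - theta)/100 * depth * 1000.
SMD = (37.2 - 35.3)/100 * 0.7123 * 1000 = 13.53 mm
Therefore the soil moisture deficit = 13.53 mm.


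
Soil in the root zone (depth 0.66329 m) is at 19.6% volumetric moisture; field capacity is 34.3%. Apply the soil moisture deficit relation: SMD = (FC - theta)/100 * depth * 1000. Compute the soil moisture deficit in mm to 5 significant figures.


SMD = (34.3 - 19.6)/100 * 0.66329 * 1000 = 97.504 mm
Therefore the soil moisture deficit = 97.504 mm.


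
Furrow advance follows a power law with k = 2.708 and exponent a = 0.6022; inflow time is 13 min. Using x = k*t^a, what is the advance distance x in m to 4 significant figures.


x = 2.708 * 13^0.6022 = 12.69 m
Therefore the advance distance x = 12.69 m.


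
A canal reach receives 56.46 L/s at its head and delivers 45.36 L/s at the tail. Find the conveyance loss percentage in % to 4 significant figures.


Approach: apply the conveyance loss ratio, loss% = ((Q_head - Q_tail)/Q_head)*100.
loss = ((56.46 - 45.36)/56.46)*100 = 19.66 %
Therefore the conveyance loss percentage = 19.66 %.


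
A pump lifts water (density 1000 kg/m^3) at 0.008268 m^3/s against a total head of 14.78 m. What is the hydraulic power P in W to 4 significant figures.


Approach: apply the hydraulic power relation, P = rho*g*Q*H.
P = 1000 * 9.81 * 0.008268 * 14.78 = 1199 W
Therefore the hydraulic power P = 1199 W.


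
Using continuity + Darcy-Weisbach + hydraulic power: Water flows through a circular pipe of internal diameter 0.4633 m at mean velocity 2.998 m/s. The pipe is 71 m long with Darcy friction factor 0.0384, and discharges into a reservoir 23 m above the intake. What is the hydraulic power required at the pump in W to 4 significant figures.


Approach: apply continuity + Darcy-Weisbach + hydraulic power, Q = A*v; hf = f*(L/D)*(v^2/(2g)); H = static + hf; P = rho*g*Q*H.
Step 1 — flow rate (continuity, Q = A*v):
  A = pi*(0.4633/2)^2 = 0.168583 m^2
  Q = 0.168583 * 2.998 = 0.505413 m^3/s
Step 2 — friction head loss (Darcy-Weisbach):
  hf = 0.0384 * (71/0.4633) * (2.998^2 / (2*9.81))
  hf = 2.69582 m
Step 3 — total head: H = 23 + 2.69582 = 25.6958 m
Step 4 — hydraulic power (P = rho*g*Q*H):
  P = 1000 * 9.81 * 0.505413 * 25.6958 = 127400 W
Therefore the hydraulic power required at the pump = 127400 W.


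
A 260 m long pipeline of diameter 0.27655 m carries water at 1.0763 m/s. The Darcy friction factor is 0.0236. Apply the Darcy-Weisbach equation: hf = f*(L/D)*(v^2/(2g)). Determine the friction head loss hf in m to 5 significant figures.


hf = 0.0236 * (260/0.27655) * (1.0763^2 / (2*9.81))
hf = 1.3100 m
Therefore the friction head loss hf = 1.3100 m.


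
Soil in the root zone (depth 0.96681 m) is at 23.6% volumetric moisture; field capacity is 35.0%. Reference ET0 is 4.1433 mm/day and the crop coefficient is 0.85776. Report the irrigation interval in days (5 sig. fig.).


Approach: apply soil-water budget scheduling, SMD = (FC-theta)/100*depth*1000; ETc = ET0*Kc; interval = SMD/ETc.
Step 1 — soil moisture deficit:
  SMD = (35.0 - 23.6)/100 * 0.96681 * 1000 = 110.2163 mm
Step 2 — daily crop ET (ETc = ET0*Kc):
  ETc = 4.1433 * 0.85776 = 3.553957 mm/day
Step 3 — irrigation interval (SMD/ETc):
  interval = 110.2163 / 3.553957 = 31.012 days
Therefore the irrigation interval = 31.012 days.


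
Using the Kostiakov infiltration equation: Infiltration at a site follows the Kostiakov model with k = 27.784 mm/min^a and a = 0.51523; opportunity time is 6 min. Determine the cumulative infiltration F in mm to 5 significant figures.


Approach: apply the Kostiakov infiltration equation, F = k*t^a.
F = 27.784 * 6^0.51523 = 69.939 mm
Therefore the cumulative infiltration F = 69.939 mm.


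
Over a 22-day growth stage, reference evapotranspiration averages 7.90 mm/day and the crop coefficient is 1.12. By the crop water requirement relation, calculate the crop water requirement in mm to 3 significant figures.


Approach: apply the crop water requirement relation, CWR = ET0 * Kc * days.
CWR = 7.90 * 1.12 * 22 = 195 mm
Therefore the crop water requirement = 195 mm.


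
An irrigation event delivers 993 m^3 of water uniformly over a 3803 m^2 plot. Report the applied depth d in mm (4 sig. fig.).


Approach: apply depth from volume over area, d = (V/A)*1000.
d = (993 / 3803) * 1000 = 261.1 mm
Therefore the applied depth d = 261.1 mm.
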